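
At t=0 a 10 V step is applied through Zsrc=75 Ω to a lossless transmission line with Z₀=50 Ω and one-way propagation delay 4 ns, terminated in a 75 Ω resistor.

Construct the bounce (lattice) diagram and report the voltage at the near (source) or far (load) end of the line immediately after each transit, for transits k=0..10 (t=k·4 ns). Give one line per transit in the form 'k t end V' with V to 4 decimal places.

Γ_L=0.200000, Γ_S=0.200000; launch V₁=10·50/125=4.000000
k=0 src: V=4.0000
k=1 load: inc=4.000000, refl=4.000000·0.200000=0.8000; V=0.000000+4.000000+0.800000=4.8000
k=2 src: inc=0.800000, refl=0.800000·0.200000=0.1600; V=4.000000+0.800000+0.160000=4.9600
k=3 load: inc=0.160000, refl=0.160000·0.200000=0.0320; V=4.800000+0.160000+0.032000=4.9920
k=4 src: inc=0.032000, refl=0.032000·0.200000=0.0064; V=4.960000+0.032000+0.006400=4.9984
k=5 load: inc=0.006400, refl=0.006400·0.200000=0.0013; V=4.992000+0.006400+0.001280=4.9997
k=6 src: inc=0.001280, refl=0.001280·0.200000=0.0003; V=4.998400+0.001280+0.000256=4.9999
k=7 load: inc=0.000256, refl=0.000256·0.200000=0.0001; V=4.999680+0.000256+0.000051=5.0000
k=8 src: inc=0.000051, refl=0.000051·0.200000=0.0000; V=4.999936+0.000051+0.000010=5.0000
k=9 load: inc=0.000010, refl=0.000010·0.200000=0.0000; V=4.999987+0.000010+0.000002=5.0000
k=10 src: inc=0.000002, refl=0.000002·0.200000=0.0000; V=4.999997+0.000002+0.000000=5.0000

0 0 source 4.0000
1 4 load 4.8000
2 8 source 4.9600
3 12 load 4.9920
4 16 source 4.9984
5 20 load 4.9997
6 24 source 4.9999
7 28 load 5.0000
8 32 source 5.0000
9 36 load 5.0000
10 40 source 5.0000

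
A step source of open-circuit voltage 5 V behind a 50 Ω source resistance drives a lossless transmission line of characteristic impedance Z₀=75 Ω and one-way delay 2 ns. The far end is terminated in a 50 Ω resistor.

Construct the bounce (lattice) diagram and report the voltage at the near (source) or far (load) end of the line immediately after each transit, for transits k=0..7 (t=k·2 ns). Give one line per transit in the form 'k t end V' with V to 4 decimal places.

0 0 source 3.0000
1 2 load 2.4000
2 4 source 2.5200
3 6 load 2.4960
4 8 source 2.5008
5 10 load 2.4998
6 12 source 2.5000
7 14 load 2.5000

Γ_L=-0.200000, Γ_S=-0.200000; launch V₁=5·75/125=3.000000
k=0 src: V=3.0000
k=1 load: inc=3.000000, refl=3.000000·-0.200000=-0.6000; V=0.000000+3.000000+-0.600000=2.4000
k=2 src: inc=-0.600000, refl=-0.600000·-0.200000=0.1200; V=3.000000+-0.600000+0.120000=2.5200
k=3 load: inc=0.120000, refl=0.120000·-0.200000=-0.0240; V=2.400000+0.120000+-0.024000=2.4960
k=4 src: inc=-0.024000, refl=-0.024000·-0.200000=0.0048; V=2.520000+-0.024000+0.004800=2.5008
k=5 load: inc=0.004800, refl=0.004800·-0.200000=-0.0010; V=2.496000+0.004800+-0.000960=2.4998
k=6 src: inc=-0.000960, refl=-0.000960·-0.200000=0.0002; V=2.500800+-0.000960+0.000192=2.5000
k=7 load: inc=0.000192, refl=0.000192·-0.200000=-0.0000; V=2.499840+0.000192+-0.000038=2.5000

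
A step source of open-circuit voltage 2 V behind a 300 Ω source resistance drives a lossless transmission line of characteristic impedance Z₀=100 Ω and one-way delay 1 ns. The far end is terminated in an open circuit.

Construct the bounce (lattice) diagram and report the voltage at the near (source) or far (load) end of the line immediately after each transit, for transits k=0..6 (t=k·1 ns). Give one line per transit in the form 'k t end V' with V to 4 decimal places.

0 0 source 0.5000
1 1 load 1.0000
2 2 source 1.2500
3 3 load 1.5000
4 4 source 1.6250
5 5 load 1.7500
6 6 source 1.8125

Γ_L=1.000000, Γ_S=0.500000; launch V₁=2·100/400=0.500000
k=0 src: V=0.5000
k=1 load: inc=0.500000, refl=0.500000·1.000000=0.5000; V=0.000000+0.500000+0.500000=1.0000
k=2 src: inc=0.500000, refl=0.500000·0.500000=0.2500; V=0.500000+0.500000+0.250000=1.2500
k=3 load: inc=0.250000, refl=0.250000·1.000000=0.2500; V=1.000000+0.250000+0.250000=1.5000
k=4 src: inc=0.250000, refl=0.250000·0.500000=0.1250; V=1.250000+0.250000+0.125000=1.6250
k=5 load: inc=0.125000, refl=0.125000·1.000000=0.1250; V=1.500000+0.125000+0.125000=1.7500
k=6 src: inc=0.125000, refl=0.125000·0.500000=0.0625; V=1.625000+0.125000+0.062500=1.8125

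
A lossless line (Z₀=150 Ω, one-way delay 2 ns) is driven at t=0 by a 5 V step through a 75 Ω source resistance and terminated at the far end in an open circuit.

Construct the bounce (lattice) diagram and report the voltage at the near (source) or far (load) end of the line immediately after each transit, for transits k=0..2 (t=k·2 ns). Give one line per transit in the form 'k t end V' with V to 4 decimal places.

0 0 source 3.3333
1 2 load 6.6667
2 4 source 5.5556

Γ_L=1.000000, Γ_S=-0.333333; launch V₁=5·150/225=3.333333
k=0 src: V=3.3333
k=1 load: inc=3.333333, refl=3.333333·1.000000=3.3333; V=0.000000+3.333333+3.333333=6.6667
k=2 src: inc=3.333333, refl=3.333333·-0.333333=-1.1111; V=3.333333+3.333333+-1.111111=5.5556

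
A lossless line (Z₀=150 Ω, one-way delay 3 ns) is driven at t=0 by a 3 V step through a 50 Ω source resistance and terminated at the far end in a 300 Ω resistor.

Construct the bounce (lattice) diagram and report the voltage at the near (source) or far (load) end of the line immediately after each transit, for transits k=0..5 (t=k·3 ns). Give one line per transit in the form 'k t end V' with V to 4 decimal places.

0 0 source 2.2500
1 3 load 3.0000
2 6 source 2.6250
3 9 load 2.5000
4 12 source 2.5625
5 15 load 2.5833

Γ_L=0.333333, Γ_S=-0.500000; launch V₁=3·150/200=2.250000
k=0 src: V=2.2500
k=1 load: inc=2.250000, refl=2.250000·0.333333=0.7500; V=0.000000+2.250000+0.750000=3.0000
k=2 src: inc=0.750000, refl=0.750000·-0.500000=-0.3750; V=2.250000+0.750000+-0.375000=2.6250
k=3 load: inc=-0.375000, refl=-0.375000·0.333333=-0.1250; V=3.000000+-0.375000+-0.125000=2.5000
k=4 src: inc=-0.125000, refl=-0.125000·-0.500000=0.0625; V=2.625000+-0.125000+0.062500=2.5625
k=5 load: inc=0.062500, refl=0.062500·0.333333=0.0208; V=2.500000+0.062500+0.020833=2.5833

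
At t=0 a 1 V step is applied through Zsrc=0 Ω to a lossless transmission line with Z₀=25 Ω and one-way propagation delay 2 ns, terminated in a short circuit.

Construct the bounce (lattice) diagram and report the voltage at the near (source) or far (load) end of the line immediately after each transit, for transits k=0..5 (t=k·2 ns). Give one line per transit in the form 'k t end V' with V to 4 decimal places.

Γ_L=-1.000000, Γ_S=-1.000000; launch V₁=1·25/25=1.000000
k=0 src: V=1.0000
k=1 load: inc=1.000000, refl=1.000000·-1.000000=-1.0000; V=0.000000+1.000000+-1.000000=0.0000
k=2 src: inc=-1.000000, refl=-1.000000·-1.000000=1.0000; V=1.000000+-1.000000+1.000000=1.0000
k=3 load: inc=1.000000, refl=1.000000·-1.000000=-1.0000; V=0.000000+1.000000+-1.000000=0.0000
k=4 src: inc=-1.000000, refl=-1.000000·-1.000000=1.0000; V=1.000000+-1.000000+1.000000=1.0000
k=5 load: inc=1.000000, refl=1.000000·-1.000000=-1.0000; V=0.000000+1.000000+-1.000000=0.0000

0 0 source 1.0000
1 2 load 0.0000
2 4 source 1.0000
3 6 load 0.0000
4 8 source 1.0000
5 10 load 0.0000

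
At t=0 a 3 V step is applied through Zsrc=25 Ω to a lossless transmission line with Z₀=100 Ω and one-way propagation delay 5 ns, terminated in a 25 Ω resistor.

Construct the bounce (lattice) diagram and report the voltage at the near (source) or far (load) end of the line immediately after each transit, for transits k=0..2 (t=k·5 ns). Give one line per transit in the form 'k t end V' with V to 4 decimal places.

Γ_L=-0.600000, Γ_S=-0.600000; launch V₁=3·100/125=2.400000
k=0 src: V=2.4000
k=1 load: inc=2.400000, refl=2.400000·-0.600000=-1.4400; V=0.000000+2.400000+-1.440000=0.9600
k=2 src: inc=-1.440000, refl=-1.440000·-0.600000=0.8640; V=2.400000+-1.440000+0.864000=1.8240

0 0 source 2.4000
1 5 load 0.9600
2 10 source 1.8240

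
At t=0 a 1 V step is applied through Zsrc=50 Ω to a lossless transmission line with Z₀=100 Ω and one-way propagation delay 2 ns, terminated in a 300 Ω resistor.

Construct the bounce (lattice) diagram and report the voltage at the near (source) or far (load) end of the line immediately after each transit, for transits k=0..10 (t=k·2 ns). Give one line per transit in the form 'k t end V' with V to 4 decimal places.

Γ_L=0.500000, Γ_S=-0.333333; launch V₁=1·100/150=0.666667
k=0 src: V=0.6667
k=1 load: inc=0.666667, refl=0.666667·0.500000=0.3333; V=0.000000+0.666667+0.333333=1.0000
k=2 src: inc=0.333333, refl=0.333333·-0.333333=-0.1111; V=0.666667+0.333333+-0.111111=0.8889
k=3 load: inc=-0.111111, refl=-0.111111·0.500000=-0.0556; V=1.000000+-0.111111+-0.055556=0.8333
k=4 src: inc=-0.055556, refl=-0.055556·-0.333333=0.0185; V=0.888889+-0.055556+0.018519=0.8519
k=5 load: inc=0.018519, refl=0.018519·0.500000=0.0093; V=0.833333+0.018519+0.009259=0.8611
k=6 src: inc=0.009259, refl=0.009259·-0.333333=-0.0031; V=0.851852+0.009259+-0.003086=0.8580
k=7 load: inc=-0.003086, refl=-0.003086·0.500000=-0.0015; V=0.861111+-0.003086+-0.001543=0.8565
k=8 src: inc=-0.001543, refl=-0.001543·-0.333333=0.0005; V=0.858025+-0.001543+0.000514=0.8570
k=9 load: inc=0.000514, refl=0.000514·0.500000=0.0003; V=0.856481+0.000514+0.000257=0.8573
k=10 src: inc=0.000257, refl=0.000257·-0.333333=-0.0001; V=0.856996+0.000257+-0.000086=0.8572

0 0 source 0.6667
1 2 load 1.0000
2 4 source 0.8889
3 6 load 0.8333
4 8 source 0.8519
5 10 load 0.8611
6 12 source 0.8580
7 14 load 0.8565
8 16 source 0.8570
9 18 load 0.8573
10 20 source 0.8572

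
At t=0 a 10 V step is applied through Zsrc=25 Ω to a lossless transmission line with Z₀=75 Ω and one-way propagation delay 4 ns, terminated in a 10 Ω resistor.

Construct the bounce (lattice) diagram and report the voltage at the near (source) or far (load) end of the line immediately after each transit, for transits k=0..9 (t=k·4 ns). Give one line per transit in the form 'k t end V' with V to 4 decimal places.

Γ_L=-0.764706, Γ_S=-0.500000; launch V₁=10·75/100=7.500000
k=0 src: V=7.5000
k=1 load: inc=7.500000, refl=7.500000·-0.764706=-5.7353; V=0.000000+7.500000+-5.735294=1.7647
k=2 src: inc=-5.735294, refl=-5.735294·-0.500000=2.8676; V=7.500000+-5.735294+2.867647=4.6324
k=3 load: inc=2.867647, refl=2.867647·-0.764706=-2.1929; V=1.764706+2.867647+-2.192907=2.4394
k=4 src: inc=-2.192907, refl=-2.192907·-0.500000=1.0965; V=4.632353+-2.192907+1.096453=3.5359
k=5 load: inc=1.096453, refl=1.096453·-0.764706=-0.8385; V=2.439446+1.096453+-0.838464=2.6974
k=6 src: inc=-0.838464, refl=-0.838464·-0.500000=0.4192; V=3.535900+-0.838464+0.419232=3.1167
k=7 load: inc=0.419232, refl=0.419232·-0.764706=-0.3206; V=2.697435+0.419232+-0.320589=2.7961
k=8 src: inc=-0.320589, refl=-0.320589·-0.500000=0.1603; V=3.116668+-0.320589+0.160295=2.9564
k=9 load: inc=0.160295, refl=0.160295·-0.764706=-0.1226; V=2.796078+0.160295+-0.122578=2.8338

0 0 source 7.5000
1 4 load 1.7647
2 8 source 4.6324
3 12 load 2.4394
4 16 source 3.5359
5 20 load 2.6974
6 24 source 3.1167
7 28 load 2.7961
8 32 source 2.9564
9 36 load 2.8338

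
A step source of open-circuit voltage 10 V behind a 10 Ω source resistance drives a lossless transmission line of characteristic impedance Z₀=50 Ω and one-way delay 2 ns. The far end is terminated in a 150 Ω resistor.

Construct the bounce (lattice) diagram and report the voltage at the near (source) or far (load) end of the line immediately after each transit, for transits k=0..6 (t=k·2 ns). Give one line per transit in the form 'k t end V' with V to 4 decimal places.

Γ_L=0.500000, Γ_S=-0.666667; launch V₁=10·50/60=8.333333
k=0 src: V=8.3333
k=1 load: inc=8.333333, refl=8.333333·0.500000=4.1667; V=0.000000+8.333333+4.166667=12.5000
k=2 src: inc=4.166667, refl=4.166667·-0.666667=-2.7778; V=8.333333+4.166667+-2.777778=9.7222
k=3 load: inc=-2.777778, refl=-2.777778·0.500000=-1.3889; V=12.500000+-2.777778+-1.388889=8.3333
k=4 src: inc=-1.388889, refl=-1.388889·-0.666667=0.9259; V=9.722222+-1.388889+0.925926=9.2593
k=5 load: inc=0.925926, refl=0.925926·0.500000=0.4630; V=8.333333+0.925926+0.462963=9.7222
k=6 src: inc=0.462963, refl=0.462963·-0.666667=-0.3086; V=9.259259+0.462963+-0.308642=9.4136

0 0 source 8.3333
1 2 load 12.5000
2 4 source 9.7222
3 6 load 8.3333
4 8 source 9.2593
5 10 load 9.7222
6 12 source 9.4136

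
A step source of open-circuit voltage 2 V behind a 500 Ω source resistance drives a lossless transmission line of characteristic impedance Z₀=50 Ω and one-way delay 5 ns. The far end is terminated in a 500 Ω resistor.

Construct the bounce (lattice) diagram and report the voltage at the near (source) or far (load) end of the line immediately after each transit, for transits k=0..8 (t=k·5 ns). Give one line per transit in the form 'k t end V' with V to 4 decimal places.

Γ_L=0.818182, Γ_S=0.818182; launch V₁=2·50/550=0.181818
k=0 src: V=0.1818
k=1 load: inc=0.181818, refl=0.181818·0.818182=0.1488; V=0.000000+0.181818+0.148760=0.3306
k=2 src: inc=0.148760, refl=0.148760·0.818182=0.1217; V=0.181818+0.148760+0.121713=0.4523
k=3 load: inc=0.121713, refl=0.121713·0.818182=0.0996; V=0.330579+0.121713+0.099583=0.5519
k=4 src: inc=0.099583, refl=0.099583·0.818182=0.0815; V=0.452292+0.099583+0.081477=0.6334
k=5 load: inc=0.081477, refl=0.081477·0.818182=0.0667; V=0.551875+0.081477+0.066663=0.7000
k=6 src: inc=0.066663, refl=0.066663·0.818182=0.0545; V=0.633352+0.066663+0.054543=0.7546
k=7 load: inc=0.054543, refl=0.054543·0.818182=0.0446; V=0.700015+0.054543+0.044626=0.7992
k=8 src: inc=0.044626, refl=0.044626·0.818182=0.0365; V=0.754558+0.044626+0.036512=0.8357

0 0 source 0.1818
1 5 load 0.3306
2 10 source 0.4523
3 15 load 0.5519
4 20 source 0.6334
5 25 load 0.7000
6 30 source 0.7546
7 35 load 0.7992
8 40 source 0.8357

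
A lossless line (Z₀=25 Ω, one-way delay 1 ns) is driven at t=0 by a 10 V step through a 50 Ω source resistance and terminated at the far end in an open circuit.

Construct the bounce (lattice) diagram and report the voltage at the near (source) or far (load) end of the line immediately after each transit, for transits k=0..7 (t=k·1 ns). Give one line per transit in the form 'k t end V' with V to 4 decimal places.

0 0 source 3.3333
1 1 load 6.6667
2 2 source 7.7778
3 3 load 8.8889
4 4 source 9.2593
5 5 load 9.6296
6 6 source 9.7531
7 7 load 9.8765

Γ_L=1.000000, Γ_S=0.333333; launch V₁=10·25/75=3.333333
k=0 src: V=3.3333
k=1 load: inc=3.333333, refl=3.333333·1.000000=3.3333; V=0.000000+3.333333+3.333333=6.6667
k=2 src: inc=3.333333, refl=3.333333·0.333333=1.1111; V=3.333333+3.333333+1.111111=7.7778
k=3 load: inc=1.111111, refl=1.111111·1.000000=1.1111; V=6.666667+1.111111+1.111111=8.8889
k=4 src: inc=1.111111, refl=1.111111·0.333333=0.3704; V=7.777778+1.111111+0.370370=9.2593
k=5 load: inc=0.370370, refl=0.370370·1.000000=0.3704; V=8.888889+0.370370+0.370370=9.6296
k=6 src: inc=0.370370, refl=0.370370·0.333333=0.1235; V=9.259259+0.370370+0.123457=9.7531
k=7 load: inc=0.123457, refl=0.123457·1.000000=0.1235; V=9.629630+0.123457+0.123457=9.8765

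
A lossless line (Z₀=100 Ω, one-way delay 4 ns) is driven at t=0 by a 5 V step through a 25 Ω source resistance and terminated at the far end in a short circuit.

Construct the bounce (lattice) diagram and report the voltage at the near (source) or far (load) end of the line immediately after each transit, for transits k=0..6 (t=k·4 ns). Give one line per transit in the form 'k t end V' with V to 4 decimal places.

0 0 source 4.0000
1 4 load 0.0000
2 8 source 2.4000
3 12 load 0.0000
4 16 source 1.4400
5 20 load 0.0000
6 24 source 0.8640

Γ_L=-1.000000, Γ_S=-0.600000; launch V₁=5·100/125=4.000000
k=0 src: V=4.0000
k=1 load: inc=4.000000, refl=4.000000·-1.000000=-4.0000; V=0.000000+4.000000+-4.000000=0.0000
k=2 src: inc=-4.000000, refl=-4.000000·-0.600000=2.4000; V=4.000000+-4.000000+2.400000=2.4000
k=3 load: inc=2.400000, refl=2.400000·-1.000000=-2.4000; V=0.000000+2.400000+-2.400000=0.0000
k=4 src: inc=-2.400000, refl=-2.400000·-0.600000=1.4400; V=2.400000+-2.400000+1.440000=1.4400
k=5 load: inc=1.440000, refl=1.440000·-1.000000=-1.4400; V=0.000000+1.440000+-1.440000=0.0000
k=6 src: inc=-1.440000, refl=-1.440000·-0.600000=0.8640; V=1.440000+-1.440000+0.864000=0.8640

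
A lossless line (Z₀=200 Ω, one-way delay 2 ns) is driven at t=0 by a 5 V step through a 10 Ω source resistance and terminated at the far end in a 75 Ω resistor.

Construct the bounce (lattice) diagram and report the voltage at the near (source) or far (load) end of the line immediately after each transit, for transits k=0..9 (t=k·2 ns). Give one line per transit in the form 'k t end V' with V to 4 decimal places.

Γ_L=-0.454545, Γ_S=-0.904762; launch V₁=5·200/210=4.761905
k=0 src: V=4.7619
k=1 load: inc=4.761905, refl=4.761905·-0.454545=-2.1645; V=0.000000+4.761905+-2.164502=2.5974
k=2 src: inc=-2.164502, refl=-2.164502·-0.904762=1.9584; V=4.761905+-2.164502+1.958359=4.5558
k=3 load: inc=1.958359, refl=1.958359·-0.454545=-0.8902; V=2.597403+1.958359+-0.890163=3.6656
k=4 src: inc=-0.890163, refl=-0.890163·-0.904762=0.8054; V=4.555762+-0.890163+0.805386=4.4710
k=5 load: inc=0.805386, refl=0.805386·-0.454545=-0.3661; V=3.665598+0.805386+-0.366084=4.1049
k=6 src: inc=-0.366084, refl=-0.366084·-0.904762=0.3312; V=4.470984+-0.366084+0.331219=4.4361
k=7 load: inc=0.331219, refl=0.331219·-0.454545=-0.1506; V=4.104900+0.331219+-0.150554=4.2856
k=8 src: inc=-0.150554, refl=-0.150554·-0.904762=0.1362; V=4.436119+-0.150554+0.136216=4.4218
k=9 load: inc=0.136216, refl=0.136216·-0.454545=-0.0619; V=4.285565+0.136216+-0.061916=4.3599

0 0 source 4.7619
1 2 load 2.5974
2 4 source 4.5558
3 6 load 3.6656
4 8 source 4.4710
5 10 load 4.1049
6 12 source 4.4361
7 14 load 4.2856
8 16 source 4.4218
9 18 load 4.3599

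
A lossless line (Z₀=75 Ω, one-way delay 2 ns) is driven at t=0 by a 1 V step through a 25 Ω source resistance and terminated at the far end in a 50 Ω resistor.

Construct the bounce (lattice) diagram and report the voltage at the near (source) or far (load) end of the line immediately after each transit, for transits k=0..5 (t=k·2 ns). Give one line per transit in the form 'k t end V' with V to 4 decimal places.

0 0 source 0.7500
1 2 load 0.6000
2 4 source 0.6750
3 6 load 0.6600
4 8 source 0.6675
5 10 load 0.6660

Γ_L=-0.200000, Γ_S=-0.500000; launch V₁=1·75/100=0.750000
k=0 src: V=0.7500
k=1 load: inc=0.750000, refl=0.750000·-0.200000=-0.1500; V=0.000000+0.750000+-0.150000=0.6000
k=2 src: inc=-0.150000, refl=-0.150000·-0.500000=0.0750; V=0.750000+-0.150000+0.075000=0.6750
k=3 load: inc=0.075000, refl=0.075000·-0.200000=-0.0150; V=0.600000+0.075000+-0.015000=0.6600
k=4 src: inc=-0.015000, refl=-0.015000·-0.500000=0.0075; V=0.675000+-0.015000+0.007500=0.6675
k=5 load: inc=0.007500, refl=0.007500·-0.200000=-0.0015; V=0.660000+0.007500+-0.001500=0.6660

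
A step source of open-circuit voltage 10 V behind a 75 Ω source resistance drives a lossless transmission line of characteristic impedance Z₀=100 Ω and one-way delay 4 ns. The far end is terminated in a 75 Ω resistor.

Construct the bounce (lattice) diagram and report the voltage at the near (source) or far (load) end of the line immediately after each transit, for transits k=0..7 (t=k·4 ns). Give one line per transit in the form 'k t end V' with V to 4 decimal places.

0 0 source 5.7143
1 4 load 4.8980
2 8 source 5.0146
3 12 load 4.9979
4 16 source 5.0003
5 20 load 5.0000
6 24 source 5.0000
7 28 load 5.0000

Γ_L=-0.142857, Γ_S=-0.142857; launch V₁=10·100/175=5.714286
k=0 src: V=5.7143
k=1 load: inc=5.714286, refl=5.714286·-0.142857=-0.8163; V=0.000000+5.714286+-0.816327=4.8980
k=2 src: inc=-0.816327, refl=-0.816327·-0.142857=0.1166; V=5.714286+-0.816327+0.116618=5.0146
k=3 load: inc=0.116618, refl=0.116618·-0.142857=-0.0167; V=4.897959+0.116618+-0.016660=4.9979
k=4 src: inc=-0.016660, refl=-0.016660·-0.142857=0.0024; V=5.014577+-0.016660+0.002380=5.0003
k=5 load: inc=0.002380, refl=0.002380·-0.142857=-0.0003; V=4.997918+0.002380+-0.000340=5.0000
k=6 src: inc=-0.000340, refl=-0.000340·-0.142857=0.0000; V=5.000297+-0.000340+0.000049=5.0000
k=7 load: inc=0.000049, refl=0.000049·-0.142857=-0.0000; V=4.999958+0.000049+-0.000007=5.0000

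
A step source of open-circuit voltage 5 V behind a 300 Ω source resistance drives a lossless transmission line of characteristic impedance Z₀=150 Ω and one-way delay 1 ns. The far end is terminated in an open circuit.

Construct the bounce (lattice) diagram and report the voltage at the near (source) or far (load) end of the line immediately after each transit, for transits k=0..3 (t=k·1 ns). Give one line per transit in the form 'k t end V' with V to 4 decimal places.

0 0 source 1.6667
1 1 load 3.3333
2 2 source 3.8889
3 3 load 4.4444

Γ_L=1.000000, Γ_S=0.333333; launch V₁=5·150/450=1.666667
k=0 src: V=1.6667
k=1 load: inc=1.666667, refl=1.666667·1.000000=1.6667; V=0.000000+1.666667+1.666667=3.3333
k=2 src: inc=1.666667, refl=1.666667·0.333333=0.5556; V=1.666667+1.666667+0.555556=3.8889
k=3 load: inc=0.555556, refl=0.555556·1.000000=0.5556; V=3.333333+0.555556+0.555556=4.4444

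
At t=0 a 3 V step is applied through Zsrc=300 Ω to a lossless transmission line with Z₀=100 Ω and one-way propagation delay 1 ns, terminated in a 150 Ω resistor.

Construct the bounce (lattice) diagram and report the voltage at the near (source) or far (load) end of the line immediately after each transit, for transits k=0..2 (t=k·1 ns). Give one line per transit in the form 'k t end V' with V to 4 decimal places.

0 0 source 0.7500
1 1 load 0.9000
2 2 source 0.9750

Γ_L=0.200000, Γ_S=0.500000; launch V₁=3·100/400=0.750000
k=0 src: V=0.7500
k=1 load: inc=0.750000, refl=0.750000·0.200000=0.1500; V=0.000000+0.750000+0.150000=0.9000
k=2 src: inc=0.150000, refl=0.150000·0.500000=0.0750; V=0.750000+0.150000+0.075000=0.9750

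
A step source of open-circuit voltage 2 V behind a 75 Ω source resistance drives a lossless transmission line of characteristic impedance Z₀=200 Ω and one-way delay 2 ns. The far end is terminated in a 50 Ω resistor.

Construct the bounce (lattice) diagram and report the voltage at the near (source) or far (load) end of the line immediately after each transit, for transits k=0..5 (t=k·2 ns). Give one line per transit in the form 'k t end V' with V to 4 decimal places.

Γ_L=-0.600000, Γ_S=-0.454545; launch V₁=2·200/275=1.454545
k=0 src: V=1.4545
k=1 load: inc=1.454545, refl=1.454545·-0.600000=-0.8727; V=0.000000+1.454545+-0.872727=0.5818
k=2 src: inc=-0.872727, refl=-0.872727·-0.454545=0.3967; V=1.454545+-0.872727+0.396694=0.9785
k=3 load: inc=0.396694, refl=0.396694·-0.600000=-0.2380; V=0.581818+0.396694+-0.238017=0.7405
k=4 src: inc=-0.238017, refl=-0.238017·-0.454545=0.1082; V=0.978512+-0.238017+0.108189=0.8487
k=5 load: inc=0.108189, refl=0.108189·-0.600000=-0.0649; V=0.740496+0.108189+-0.064914=0.7838

0 0 source 1.4545
1 2 load 0.5818
2 4 source 0.9785
3 6 load 0.7405
4 8 source 0.8487
5 10 load 0.7838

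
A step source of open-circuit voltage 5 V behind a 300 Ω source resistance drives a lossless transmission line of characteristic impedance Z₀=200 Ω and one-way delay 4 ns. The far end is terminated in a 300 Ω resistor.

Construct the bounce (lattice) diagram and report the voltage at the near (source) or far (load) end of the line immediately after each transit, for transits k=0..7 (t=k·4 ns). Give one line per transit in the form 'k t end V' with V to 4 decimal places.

0 0 source 2.0000
1 4 load 2.4000
2 8 source 2.4800
3 12 load 2.4960
4 16 source 2.4992
5 20 load 2.4998
6 24 source 2.5000
7 28 load 2.5000

Γ_L=0.200000, Γ_S=0.200000; launch V₁=5·200/500=2.000000
k=0 src: V=2.0000
k=1 load: inc=2.000000, refl=2.000000·0.200000=0.4000; V=0.000000+2.000000+0.400000=2.4000
k=2 src: inc=0.400000, refl=0.400000·0.200000=0.0800; V=2.000000+0.400000+0.080000=2.4800
k=3 load: inc=0.080000, refl=0.080000·0.200000=0.0160; V=2.400000+0.080000+0.016000=2.4960
k=4 src: inc=0.016000, refl=0.016000·0.200000=0.0032; V=2.480000+0.016000+0.003200=2.4992
k=5 load: inc=0.003200, refl=0.003200·0.200000=0.0006; V=2.496000+0.003200+0.000640=2.4998
k=6 src: inc=0.000640, refl=0.000640·0.200000=0.0001; V=2.499200+0.000640+0.000128=2.5000
k=7 load: inc=0.000128, refl=0.000128·0.200000=0.0000; V=2.499840+0.000128+0.000026=2.5000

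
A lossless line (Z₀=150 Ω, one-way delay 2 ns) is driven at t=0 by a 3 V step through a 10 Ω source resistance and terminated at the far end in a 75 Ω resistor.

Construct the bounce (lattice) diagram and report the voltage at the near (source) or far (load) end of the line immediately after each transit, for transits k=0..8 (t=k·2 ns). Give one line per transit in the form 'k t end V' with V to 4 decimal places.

0 0 source 2.8125
1 2 load 1.8750
2 4 source 2.6953
3 6 load 2.4219
4 8 source 2.6611
5 10 load 2.5814
6 12 source 2.6512
7 14 load 2.6279
8 16 source 2.6483

Γ_L=-0.333333, Γ_S=-0.875000; launch V₁=3·150/160=2.812500
k=0 src: V=2.8125
k=1 load: inc=2.812500, refl=2.812500·-0.333333=-0.9375; V=0.000000+2.812500+-0.937500=1.8750
k=2 src: inc=-0.937500, refl=-0.937500·-0.875000=0.8203; V=2.812500+-0.937500+0.820312=2.6953
k=3 load: inc=0.820312, refl=0.820312·-0.333333=-0.2734; V=1.875000+0.820312+-0.273438=2.4219
k=4 src: inc=-0.273438, refl=-0.273438·-0.875000=0.2393; V=2.695312+-0.273438+0.239258=2.6611
k=5 load: inc=0.239258, refl=0.239258·-0.333333=-0.0798; V=2.421875+0.239258+-0.079753=2.5814
k=6 src: inc=-0.079753, refl=-0.079753·-0.875000=0.0698; V=2.661133+-0.079753+0.069784=2.6512
k=7 load: inc=0.069784, refl=0.069784·-0.333333=-0.0233; V=2.581380+0.069784+-0.023261=2.6279
k=8 src: inc=-0.023261, refl=-0.023261·-0.875000=0.0204; V=2.651164+-0.023261+0.020354=2.6483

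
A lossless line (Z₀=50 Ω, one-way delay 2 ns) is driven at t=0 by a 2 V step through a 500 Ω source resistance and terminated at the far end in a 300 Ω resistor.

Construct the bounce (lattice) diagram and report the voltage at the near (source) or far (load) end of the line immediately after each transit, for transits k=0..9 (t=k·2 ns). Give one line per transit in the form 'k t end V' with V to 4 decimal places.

Γ_L=0.714286, Γ_S=0.818182; launch V₁=2·50/550=0.181818
k=0 src: V=0.1818
k=1 load: inc=0.181818, refl=0.181818·0.714286=0.1299; V=0.000000+0.181818+0.129870=0.3117
k=2 src: inc=0.129870, refl=0.129870·0.818182=0.1063; V=0.181818+0.129870+0.106257=0.4179
k=3 load: inc=0.106257, refl=0.106257·0.714286=0.0759; V=0.311688+0.106257+0.075898=0.4938
k=4 src: inc=0.075898, refl=0.075898·0.818182=0.0621; V=0.417946+0.075898+0.062098=0.5559
k=5 load: inc=0.062098, refl=0.062098·0.714286=0.0444; V=0.493844+0.062098+0.044356=0.6003
k=6 src: inc=0.044356, refl=0.044356·0.818182=0.0363; V=0.555942+0.044356+0.036291=0.6366
k=7 load: inc=0.036291, refl=0.036291·0.714286=0.0259; V=0.600298+0.036291+0.025922=0.6625
k=8 src: inc=0.025922, refl=0.025922·0.818182=0.0212; V=0.636590+0.025922+0.021209=0.6837
k=9 load: inc=0.021209, refl=0.021209·0.714286=0.0151; V=0.662512+0.021209+0.015149=0.6989

0 0 source 0.1818
1 2 load 0.3117
2 4 source 0.4179
3 6 load 0.4938
4 8 source 0.5559
5 10 load 0.6003
6 12 source 0.6366
7 14 load 0.6625
8 16 source 0.6837
9 18 load 0.6989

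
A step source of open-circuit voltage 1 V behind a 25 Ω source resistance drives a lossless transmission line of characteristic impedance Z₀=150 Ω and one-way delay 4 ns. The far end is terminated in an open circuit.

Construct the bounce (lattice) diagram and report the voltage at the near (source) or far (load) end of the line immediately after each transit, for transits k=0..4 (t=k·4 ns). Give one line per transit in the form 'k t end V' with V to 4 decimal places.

Γ_L=1.000000, Γ_S=-0.714286; launch V₁=1·150/175=0.857143
k=0 src: V=0.8571
k=1 load: inc=0.857143, refl=0.857143·1.000000=0.8571; V=0.000000+0.857143+0.857143=1.7143
k=2 src: inc=0.857143, refl=0.857143·-0.714286=-0.6122; V=0.857143+0.857143+-0.612245=1.1020
k=3 load: inc=-0.612245, refl=-0.612245·1.000000=-0.6122; V=1.714286+-0.612245+-0.612245=0.4898
k=4 src: inc=-0.612245, refl=-0.612245·-0.714286=0.4373; V=1.102041+-0.612245+0.437318=0.9271

0 0 source 0.8571
1 4 load 1.7143
2 8 source 1.1020
3 12 load 0.4898
4 16 source 0.9271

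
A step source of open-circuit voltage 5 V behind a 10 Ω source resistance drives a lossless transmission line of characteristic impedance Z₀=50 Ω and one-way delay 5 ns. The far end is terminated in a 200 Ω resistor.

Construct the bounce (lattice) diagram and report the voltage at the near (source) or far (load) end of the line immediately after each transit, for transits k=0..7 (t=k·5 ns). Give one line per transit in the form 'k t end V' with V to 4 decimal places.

0 0 source 4.1667
1 5 load 6.6667
2 10 source 5.0000
3 15 load 4.0000
4 20 source 4.6667
5 25 load 5.0667
6 30 source 4.8000
7 35 load 4.6400

Γ_L=0.600000, Γ_S=-0.666667; launch V₁=5·50/60=4.166667
k=0 src: V=4.1667
k=1 load: inc=4.166667, refl=4.166667·0.600000=2.5000; V=0.000000+4.166667+2.500000=6.6667
k=2 src: inc=2.500000, refl=2.500000·-0.666667=-1.6667; V=4.166667+2.500000+-1.666667=5.0000
k=3 load: inc=-1.666667, refl=-1.666667·0.600000=-1.0000; V=6.666667+-1.666667+-1.000000=4.0000
k=4 src: inc=-1.000000, refl=-1.000000·-0.666667=0.6667; V=5.000000+-1.000000+0.666667=4.6667
k=5 load: inc=0.666667, refl=0.666667·0.600000=0.4000; V=4.000000+0.666667+0.400000=5.0667
k=6 src: inc=0.400000, refl=0.400000·-0.666667=-0.2667; V=4.666667+0.400000+-0.266667=4.8000
k=7 load: inc=-0.266667, refl=-0.266667·0.600000=-0.1600; V=5.066667+-0.266667+-0.160000=4.6400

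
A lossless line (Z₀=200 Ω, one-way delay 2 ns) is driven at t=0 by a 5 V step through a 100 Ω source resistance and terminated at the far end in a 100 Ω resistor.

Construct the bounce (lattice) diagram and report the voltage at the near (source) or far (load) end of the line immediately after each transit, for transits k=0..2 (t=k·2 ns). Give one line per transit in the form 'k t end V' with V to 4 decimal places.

Γ_L=-0.333333, Γ_S=-0.333333; launch V₁=5·200/300=3.333333
k=0 src: V=3.3333
k=1 load: inc=3.333333, refl=3.333333·-0.333333=-1.1111; V=0.000000+3.333333+-1.111111=2.2222
k=2 src: inc=-1.111111, refl=-1.111111·-0.333333=0.3704; V=3.333333+-1.111111+0.370370=2.5926

0 0 source 3.3333
1 2 load 2.2222
2 4 source 2.5926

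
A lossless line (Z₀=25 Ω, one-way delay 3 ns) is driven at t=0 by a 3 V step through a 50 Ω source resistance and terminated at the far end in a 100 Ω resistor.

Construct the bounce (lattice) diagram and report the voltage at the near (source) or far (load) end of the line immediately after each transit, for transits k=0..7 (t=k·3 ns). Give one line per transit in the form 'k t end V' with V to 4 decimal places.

0 0 source 1.0000
1 3 load 1.6000
2 6 source 1.8000
3 9 load 1.9200
4 12 source 1.9600
5 15 load 1.9840
6 18 source 1.9920
7 21 load 1.9968

Γ_L=0.600000, Γ_S=0.333333; launch V₁=3·25/75=1.000000
k=0 src: V=1.0000
k=1 load: inc=1.000000, refl=1.000000·0.600000=0.6000; V=0.000000+1.000000+0.600000=1.6000
k=2 src: inc=0.600000, refl=0.600000·0.333333=0.2000; V=1.000000+0.600000+0.200000=1.8000
k=3 load: inc=0.200000, refl=0.200000·0.600000=0.1200; V=1.600000+0.200000+0.120000=1.9200
k=4 src: inc=0.120000, refl=0.120000·0.333333=0.0400; V=1.800000+0.120000+0.040000=1.9600
k=5 load: inc=0.040000, refl=0.040000·0.600000=0.0240; V=1.920000+0.040000+0.024000=1.9840
k=6 src: inc=0.024000, refl=0.024000·0.333333=0.0080; V=1.960000+0.024000+0.008000=1.9920
k=7 load: inc=0.008000, refl=0.008000·0.600000=0.0048; V=1.984000+0.008000+0.004800=1.9968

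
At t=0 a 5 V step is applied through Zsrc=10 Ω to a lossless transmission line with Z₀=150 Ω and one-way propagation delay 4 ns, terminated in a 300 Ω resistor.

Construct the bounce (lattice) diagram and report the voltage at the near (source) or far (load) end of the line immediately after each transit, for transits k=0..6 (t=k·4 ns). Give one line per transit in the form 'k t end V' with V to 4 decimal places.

Γ_L=0.333333, Γ_S=-0.875000; launch V₁=5·150/160=4.687500
k=0 src: V=4.6875
k=1 load: inc=4.687500, refl=4.687500·0.333333=1.5625; V=0.000000+4.687500+1.562500=6.2500
k=2 src: inc=1.562500, refl=1.562500·-0.875000=-1.3672; V=4.687500+1.562500+-1.367188=4.8828
k=3 load: inc=-1.367188, refl=-1.367188·0.333333=-0.4557; V=6.250000+-1.367188+-0.455729=4.4271
k=4 src: inc=-0.455729, refl=-0.455729·-0.875000=0.3988; V=4.882812+-0.455729+0.398763=4.8258
k=5 load: inc=0.398763, refl=0.398763·0.333333=0.1329; V=4.427083+0.398763+0.132921=4.9588
k=6 src: inc=0.132921, refl=0.132921·-0.875000=-0.1163; V=4.825846+0.132921+-0.116306=4.8425

0 0 source 4.6875
1 4 load 6.2500
2 8 source 4.8828
3 12 load 4.4271
4 16 source 4.8258
5 20 load 4.9588
6 24 source 4.8425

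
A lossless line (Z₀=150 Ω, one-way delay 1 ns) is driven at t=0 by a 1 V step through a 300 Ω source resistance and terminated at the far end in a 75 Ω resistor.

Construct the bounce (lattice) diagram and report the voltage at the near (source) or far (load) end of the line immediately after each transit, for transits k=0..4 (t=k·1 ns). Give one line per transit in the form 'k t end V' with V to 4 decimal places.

Γ_L=-0.333333, Γ_S=0.333333; launch V₁=1·150/450=0.333333
k=0 src: V=0.3333
k=1 load: inc=0.333333, refl=0.333333·-0.333333=-0.1111; V=0.000000+0.333333+-0.111111=0.2222
k=2 src: inc=-0.111111, refl=-0.111111·0.333333=-0.0370; V=0.333333+-0.111111+-0.037037=0.1852
k=3 load: inc=-0.037037, refl=-0.037037·-0.333333=0.0123; V=0.222222+-0.037037+0.012346=0.1975
k=4 src: inc=0.012346, refl=0.012346·0.333333=0.0041; V=0.185185+0.012346+0.004115=0.2016

0 0 source 0.3333
1 1 load 0.2222
2 2 source 0.1852
3 3 load 0.1975
4 4 source 0.2016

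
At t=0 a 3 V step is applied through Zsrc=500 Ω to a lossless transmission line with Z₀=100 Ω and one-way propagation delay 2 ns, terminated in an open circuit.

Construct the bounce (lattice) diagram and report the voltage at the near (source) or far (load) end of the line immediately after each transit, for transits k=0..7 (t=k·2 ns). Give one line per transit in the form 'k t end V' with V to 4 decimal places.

0 0 source 0.5000
1 2 load 1.0000
2 4 source 1.3333
3 6 load 1.6667
4 8 source 1.8889
5 10 load 2.1111
6 12 source 2.2593
7 14 load 2.4074

Γ_L=1.000000, Γ_S=0.666667; launch V₁=3·100/600=0.500000
k=0 src: V=0.5000
k=1 load: inc=0.500000, refl=0.500000·1.000000=0.5000; V=0.000000+0.500000+0.500000=1.0000
k=2 src: inc=0.500000, refl=0.500000·0.666667=0.3333; V=0.500000+0.500000+0.333333=1.3333
k=3 load: inc=0.333333, refl=0.333333·1.000000=0.3333; V=1.000000+0.333333+0.333333=1.6667
k=4 src: inc=0.333333, refl=0.333333·0.666667=0.2222; V=1.333333+0.333333+0.222222=1.8889
k=5 load: inc=0.222222, refl=0.222222·1.000000=0.2222; V=1.666667+0.222222+0.222222=2.1111
k=6 src: inc=0.222222, refl=0.222222·0.666667=0.1481; V=1.888889+0.222222+0.148148=2.2593
k=7 load: inc=0.148148, refl=0.148148·1.000000=0.1481; V=2.111111+0.148148+0.148148=2.4074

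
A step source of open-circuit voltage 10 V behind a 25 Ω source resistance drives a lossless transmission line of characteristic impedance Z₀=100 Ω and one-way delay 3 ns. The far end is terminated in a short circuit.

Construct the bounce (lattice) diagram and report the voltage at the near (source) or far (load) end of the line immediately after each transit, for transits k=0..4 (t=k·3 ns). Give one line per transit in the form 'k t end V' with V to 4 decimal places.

Γ_L=-1.000000, Γ_S=-0.600000; launch V₁=10·100/125=8.000000
k=0 src: V=8.0000
k=1 load: inc=8.000000, refl=8.000000·-1.000000=-8.0000; V=0.000000+8.000000+-8.000000=0.0000
k=2 src: inc=-8.000000, refl=-8.000000·-0.600000=4.8000; V=8.000000+-8.000000+4.800000=4.8000
k=3 load: inc=4.800000, refl=4.800000·-1.000000=-4.8000; V=0.000000+4.800000+-4.800000=0.0000
k=4 src: inc=-4.800000, refl=-4.800000·-0.600000=2.8800; V=4.800000+-4.800000+2.880000=2.8800

0 0 source 8.0000
1 3 load 0.0000
2 6 source 4.8000
3 9 load 0.0000
4 12 source 2.8800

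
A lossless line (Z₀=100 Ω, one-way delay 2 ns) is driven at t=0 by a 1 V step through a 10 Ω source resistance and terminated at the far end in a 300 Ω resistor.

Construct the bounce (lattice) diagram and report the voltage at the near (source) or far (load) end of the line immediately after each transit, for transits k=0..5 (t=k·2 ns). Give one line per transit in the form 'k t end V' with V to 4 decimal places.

0 0 source 0.9091
1 2 load 1.3636
2 4 source 0.9917
3 6 load 0.8058
4 8 source 0.9579
5 10 load 1.0340

Γ_L=0.500000, Γ_S=-0.818182; launch V₁=1·100/110=0.909091
k=0 src: V=0.9091
k=1 load: inc=0.909091, refl=0.909091·0.500000=0.4545; V=0.000000+0.909091+0.454545=1.3636
k=2 src: inc=0.454545, refl=0.454545·-0.818182=-0.3719; V=0.909091+0.454545+-0.371901=0.9917
k=3 load: inc=-0.371901, refl=-0.371901·0.500000=-0.1860; V=1.363636+-0.371901+-0.185950=0.8058
k=4 src: inc=-0.185950, refl=-0.185950·-0.818182=0.1521; V=0.991736+-0.185950+0.152141=0.9579
k=5 load: inc=0.152141, refl=0.152141·0.500000=0.0761; V=0.805785+0.152141+0.076071=1.0340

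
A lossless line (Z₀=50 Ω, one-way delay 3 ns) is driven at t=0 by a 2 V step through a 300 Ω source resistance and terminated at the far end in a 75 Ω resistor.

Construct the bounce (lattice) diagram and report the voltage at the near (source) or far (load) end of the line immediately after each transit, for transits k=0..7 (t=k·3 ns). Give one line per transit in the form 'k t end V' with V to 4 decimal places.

0 0 source 0.2857
1 3 load 0.3429
2 6 source 0.3837
3 9 load 0.3918
4 12 source 0.3977
5 15 load 0.3988
6 18 source 0.3997
7 21 load 0.3998

Γ_L=0.200000, Γ_S=0.714286; launch V₁=2·50/350=0.285714
k=0 src: V=0.2857
k=1 load: inc=0.285714, refl=0.285714·0.200000=0.0571; V=0.000000+0.285714+0.057143=0.3429
k=2 src: inc=0.057143, refl=0.057143·0.714286=0.0408; V=0.285714+0.057143+0.040816=0.3837
k=3 load: inc=0.040816, refl=0.040816·0.200000=0.0082; V=0.342857+0.040816+0.008163=0.3918
k=4 src: inc=0.008163, refl=0.008163·0.714286=0.0058; V=0.383673+0.008163+0.005831=0.3977
k=5 load: inc=0.005831, refl=0.005831·0.200000=0.0012; V=0.391837+0.005831+0.001166=0.3988
k=6 src: inc=0.001166, refl=0.001166·0.714286=0.0008; V=0.397668+0.001166+0.000833=0.3997
k=7 load: inc=0.000833, refl=0.000833·0.200000=0.0002; V=0.398834+0.000833+0.000167=0.3998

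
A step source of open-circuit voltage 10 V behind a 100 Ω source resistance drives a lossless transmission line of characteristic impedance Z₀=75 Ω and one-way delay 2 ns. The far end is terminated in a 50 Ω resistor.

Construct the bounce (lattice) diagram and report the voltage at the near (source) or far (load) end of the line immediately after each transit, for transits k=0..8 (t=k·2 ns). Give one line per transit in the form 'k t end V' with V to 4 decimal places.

Γ_L=-0.200000, Γ_S=0.142857; launch V₁=10·75/175=4.285714
k=0 src: V=4.2857
k=1 load: inc=4.285714, refl=4.285714·-0.200000=-0.8571; V=0.000000+4.285714+-0.857143=3.4286
k=2 src: inc=-0.857143, refl=-0.857143·0.142857=-0.1224; V=4.285714+-0.857143+-0.122449=3.3061
k=3 load: inc=-0.122449, refl=-0.122449·-0.200000=0.0245; V=3.428571+-0.122449+0.024490=3.3306
k=4 src: inc=0.024490, refl=0.024490·0.142857=0.0035; V=3.306122+0.024490+0.003499=3.3341
k=5 load: inc=0.003499, refl=0.003499·-0.200000=-0.0007; V=3.330612+0.003499+-0.000700=3.3334
k=6 src: inc=-0.000700, refl=-0.000700·0.142857=-0.0001; V=3.334111+-0.000700+-0.000100=3.3333
k=7 load: inc=-0.000100, refl=-0.000100·-0.200000=0.0000; V=3.333411+-0.000100+0.000020=3.3333
k=8 src: inc=0.000020, refl=0.000020·0.142857=0.0000; V=3.333311+0.000020+0.000003=3.3333

0 0 source 4.2857
1 2 load 3.4286
2 4 source 3.3061
3 6 load 3.3306
4 8 source 3.3341
5 10 load 3.3334
6 12 source 3.3333
7 14 load 3.3333
8 16 source 3.3333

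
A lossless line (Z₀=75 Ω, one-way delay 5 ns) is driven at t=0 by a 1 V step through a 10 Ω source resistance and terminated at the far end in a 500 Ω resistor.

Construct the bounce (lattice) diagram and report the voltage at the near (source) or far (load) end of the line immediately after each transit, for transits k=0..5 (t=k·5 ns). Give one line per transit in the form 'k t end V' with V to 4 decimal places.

0 0 source 0.8824
1 5 load 1.5345
2 10 source 1.0358
3 15 load 0.6672
4 20 source 0.9491
5 25 load 1.1574

Γ_L=0.739130, Γ_S=-0.764706; launch V₁=1·75/85=0.882353
k=0 src: V=0.8824
k=1 load: inc=0.882353, refl=0.882353·0.739130=0.6522; V=0.000000+0.882353+0.652174=1.5345
k=2 src: inc=0.652174, refl=0.652174·-0.764706=-0.4987; V=0.882353+0.652174+-0.498721=1.0358
k=3 load: inc=-0.498721, refl=-0.498721·0.739130=-0.3686; V=1.534527+-0.498721+-0.368620=0.6672
k=4 src: inc=-0.368620, refl=-0.368620·-0.764706=0.2819; V=1.035806+-0.368620+0.281886=0.9491
k=5 load: inc=0.281886, refl=0.281886·0.739130=0.2084; V=0.667186+0.281886+0.208350=1.1574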